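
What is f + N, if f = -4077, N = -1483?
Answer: -5560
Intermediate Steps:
f + N = -4077 - 1483 = -5560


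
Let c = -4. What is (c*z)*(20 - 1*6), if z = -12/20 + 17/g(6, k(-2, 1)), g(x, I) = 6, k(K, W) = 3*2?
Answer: -1876/15 ≈ -125.07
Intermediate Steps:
k(K, W) = 6
z = 67/30 (z = -12/20 + 17/6 = -12*1/20 + 17*(⅙) = -⅗ + 17/6 = 67/30 ≈ 2.2333)
(c*z)*(20 - 1*6) = (-4*67/30)*(20 - 1*6) = -134*(20 - 6)/15 = -134/15*14 = -1876/15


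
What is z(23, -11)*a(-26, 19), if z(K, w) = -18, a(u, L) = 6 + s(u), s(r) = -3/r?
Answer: -1431/13 ≈ -110.08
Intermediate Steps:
a(u, L) = 6 - 3/u
z(23, -11)*a(-26, 19) = -18*(6 - 3/(-26)) = -18*(6 - 3*(-1/26)) = -18*(6 + 3/26) = -18*159/26 = -1431/13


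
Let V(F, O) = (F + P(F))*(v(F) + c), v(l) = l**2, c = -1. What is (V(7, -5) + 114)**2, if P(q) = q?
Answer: 617796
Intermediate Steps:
V(F, O) = 2*F*(-1 + F**2) (V(F, O) = (F + F)*(F**2 - 1) = (2*F)*(-1 + F**2) = 2*F*(-1 + F**2))
(V(7, -5) + 114)**2 = (2*7*(-1 + 7**2) + 114)**2 = (2*7*(-1 + 49) + 114)**2 = (2*7*48 + 114)**2 = (672 + 114)**2 = 786**2 = 617796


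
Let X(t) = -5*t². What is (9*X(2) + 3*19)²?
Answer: 15129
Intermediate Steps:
(9*X(2) + 3*19)² = (9*(-5*2²) + 3*19)² = (9*(-5*4) + 57)² = (9*(-20) + 57)² = (-180 + 57)² = (-123)² = 15129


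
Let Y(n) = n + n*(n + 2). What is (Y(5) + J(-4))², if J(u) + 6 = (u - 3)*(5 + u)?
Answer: 729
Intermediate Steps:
J(u) = -6 + (-3 + u)*(5 + u) (J(u) = -6 + (u - 3)*(5 + u) = -6 + (-3 + u)*(5 + u))
Y(n) = n + n*(2 + n)
(Y(5) + J(-4))² = (5*(3 + 5) + (-21 + (-4)² + 2*(-4)))² = (5*8 + (-21 + 16 - 8))² = (40 - 13)² = 27² = 729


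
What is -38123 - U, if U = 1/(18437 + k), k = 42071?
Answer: -2306746485/60508 ≈ -38123.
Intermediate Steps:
U = 1/60508 (U = 1/(18437 + 42071) = 1/60508 ≈ 1.6527e-5)
-38123 - U = -38123 - 1*1/60508 = -38123 - 1/60508 = -2306746485/60508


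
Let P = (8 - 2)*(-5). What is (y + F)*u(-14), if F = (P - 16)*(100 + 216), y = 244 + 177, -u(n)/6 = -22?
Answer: -1863180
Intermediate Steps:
u(n) = 132 (u(n) = -6*(-22) = 132)
P = -30 (P = 6*(-5) = -30)
y = 421
F = -14536 (F = (-30 - 16)*(100 + 216) = -46*316 = -14536)
(y + F)*u(-14) = (421 - 14536)*132 = -14115*132 = -1863180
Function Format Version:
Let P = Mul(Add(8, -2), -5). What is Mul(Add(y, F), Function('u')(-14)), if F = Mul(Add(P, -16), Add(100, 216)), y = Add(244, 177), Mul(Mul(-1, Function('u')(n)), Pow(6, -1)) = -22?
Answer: -1863180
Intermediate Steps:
Function('u')(n) = 132 (Function('u')(n) = Mul(-6, -22) = 132)
P = -30 (P = Mul(6, -5) = -30)
y = 421
F = -14536 (F = Mul(Add(-30, -16), Add(100, 216)) = Mul(-46, 316) = -14536)
Mul(Add(y, F), Function('u')(-14)) = Mul(Add(421, -14536), 132) = Mul(-14115, 132) = -1863180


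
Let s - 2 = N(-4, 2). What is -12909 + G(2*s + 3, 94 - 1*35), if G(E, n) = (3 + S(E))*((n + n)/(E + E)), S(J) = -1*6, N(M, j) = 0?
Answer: -90540/7 ≈ -12934.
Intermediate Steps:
s = 2 (s = 2 + 0 = 2)
S(J) = -6
G(E, n) = -3*n/E (G(E, n) = (3 - 6)*((n + n)/(E + E)) = -3*2*n/(2*E) = -3*2*n*1/(2*E) = -3*n/E)
-12909 + G(2*s + 3, 94 - 1*35) = -12909 - 3*(94 - 1*35)/(2*2 + 3) = -12909 - 3*(94 - 35)/(4 + 3) = -12909 - 3*59/7 = -12909 - 3*59*1/7 = -12909 - 177/7 = -90540/7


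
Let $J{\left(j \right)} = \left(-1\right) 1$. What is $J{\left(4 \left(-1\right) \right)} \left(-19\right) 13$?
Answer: $247$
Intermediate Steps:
$J{\left(j \right)} = -1$
$J{\left(4 \left(-1\right) \right)} \left(-19\right) 13 = \left(-1\right) \left(-19\right) 13 = 19 \cdot 13 = 247$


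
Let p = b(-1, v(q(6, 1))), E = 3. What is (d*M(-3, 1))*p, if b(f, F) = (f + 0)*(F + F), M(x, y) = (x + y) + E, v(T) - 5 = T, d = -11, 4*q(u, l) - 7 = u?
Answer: 363/2 ≈ 181.50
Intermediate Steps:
q(u, l) = 7/4 + u/4
v(T) = 5 + T
M(x, y) = 3 + x + y (M(x, y) = (x + y) + 3 = 3 + x + y)
b(f, F) = 2*F*f (b(f, F) = f*(2*F) = 2*F*f)
p = -33/2 (p = 2*(5 + (7/4 + (¼)*6))*(-1) = 2*(5 + (7/4 + 3/2))*(-1) = 2*(5 + 13/4)*(-1) = 2*(33/4)*(-1) = -33/2 ≈ -16.500)
(d*M(-3, 1))*p = -11*(3 - 3 + 1)*(-33/2) = -11*1*(-33/2) = -11*(-33/2) = 363/2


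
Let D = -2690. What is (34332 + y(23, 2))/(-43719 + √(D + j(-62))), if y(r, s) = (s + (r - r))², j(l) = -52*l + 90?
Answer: -38490656/49008983 - 137344*√39/1911350337 ≈ -0.78583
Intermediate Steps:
j(l) = 90 - 52*l
y(r, s) = s² (y(r, s) = (s + 0)² = s²)
(34332 + y(23, 2))/(-43719 + √(D + j(-62))) = (34332 + 2²)/(-43719 + √(-2690 + (90 - 52*(-62)))) = (34332 + 4)/(-43719 + √(-2690 + (90 + 3224))) = 34336/(-43719 + √(-2690 + 3314)) = 34336/(-43719 + √624) = 34336/(-43719 + 4*√39)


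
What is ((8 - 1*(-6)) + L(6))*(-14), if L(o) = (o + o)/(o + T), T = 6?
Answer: -210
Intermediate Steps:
L(o) = 2*o/(6 + o) (L(o) = (o + o)/(o + 6) = (2*o)/(6 + o) = 2*o/(6 + o))
((8 - 1*(-6)) + L(6))*(-14) = ((8 - 1*(-6)) + 2*6/(6 + 6))*(-14) = ((8 + 6) + 2*6/12)*(-14) = (14 + 2*6*(1/12))*(-14) = (14 + 1)*(-14) = 15*(-14) = -210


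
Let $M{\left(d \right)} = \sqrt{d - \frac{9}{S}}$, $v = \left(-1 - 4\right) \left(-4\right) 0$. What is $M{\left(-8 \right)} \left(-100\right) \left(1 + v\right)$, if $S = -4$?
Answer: $- 50 i \sqrt{23} \approx - 239.79 i$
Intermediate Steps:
$v = 0$ ($v = \left(-5\right) \left(-4\right) 0 = 20 \cdot 0 = 0$)
$M{\left(d \right)} = \sqrt{\frac{9}{4} + d}$ ($M{\left(d \right)} = \sqrt{d - \frac{9}{-4}} = \sqrt{d - - \frac{9}{4}} = \sqrt{d + \frac{9}{4}} = \sqrt{\frac{9}{4} + d}$)
$M{\left(-8 \right)} \left(-100\right) \left(1 + v\right) = \frac{\sqrt{9 + 4 \left(-8\right)}}{2} \left(-100\right) \left(1 + 0\right) = \frac{\sqrt{9 - 32}}{2} \left(-100\right) 1 = \frac{\sqrt{-23}}{2} \left(-100\right) 1 = \frac{i \sqrt{23}}{2} \left(-100\right) 1 = - 50 i \sqrt{23} \cdot 1 = - 50 i \sqrt{23}$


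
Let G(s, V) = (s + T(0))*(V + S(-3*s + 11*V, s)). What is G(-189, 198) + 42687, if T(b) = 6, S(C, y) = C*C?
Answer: -1378903122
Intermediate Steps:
S(C, y) = C²
G(s, V) = (6 + s)*(V + (-3*s + 11*V)²) (G(s, V) = (s + 6)*(V + (-3*s + 11*V)²) = (6 + s)*(V + (-3*s + 11*V)²))
G(-189, 198) + 42687 = (6*198 + 6*(-3*(-189) + 11*198)² + 198*(-189) - 189*(-3*(-189) + 11*198)²) + 42687 = (1188 + 6*(567 + 2178)² - 37422 - 189*(567 + 2178)²) + 42687 = (1188 + 6*2745² - 37422 - 189*2745²) + 42687 = (1188 + 6*7535025 - 37422 - 189*7535025) + 42687 = (1188 + 45210150 - 37422 - 1424119725) + 42687 = -1378945809 + 42687 = -1378903122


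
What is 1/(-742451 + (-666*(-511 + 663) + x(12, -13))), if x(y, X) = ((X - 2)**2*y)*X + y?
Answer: -1/878771 ≈ -1.1380e-6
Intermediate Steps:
x(y, X) = y + X*y*(-2 + X)**2 (x(y, X) = ((-2 + X)**2*y)*X + y = (y*(-2 + X)**2)*X + y = X*y*(-2 + X)**2 + y = y + X*y*(-2 + X)**2)
1/(-742451 + (-666*(-511 + 663) + x(12, -13))) = 1/(-742451 + (-666*(-511 + 663) + 12*(1 - 13*(-2 - 13)**2))) = 1/(-742451 + (-666*152 + 12*(1 - 13*(-15)**2))) = 1/(-742451 + (-101232 + 12*(1 - 13*225))) = 1/(-742451 + (-101232 + 12*(1 - 2925))) = 1/(-742451 + (-101232 + 12*(-2924))) = 1/(-742451 + (-101232 - 35088)) = 1/(-742451 - 136320) = 1/(-878771) = -1/878771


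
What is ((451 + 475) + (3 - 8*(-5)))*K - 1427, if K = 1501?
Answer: 1453042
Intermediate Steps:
((451 + 475) + (3 - 8*(-5)))*K - 1427 = ((451 + 475) + (3 - 8*(-5)))*1501 - 1427 = (926 + (3 + 40))*1501 - 1427 = (926 + 43)*1501 - 1427 = 969*1501 - 1427 = 1454469 - 1427 = 1453042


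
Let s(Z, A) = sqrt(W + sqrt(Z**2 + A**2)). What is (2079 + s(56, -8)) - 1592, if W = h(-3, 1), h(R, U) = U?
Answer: 487 + sqrt(1 + 40*sqrt(2)) ≈ 494.59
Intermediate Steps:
W = 1
s(Z, A) = sqrt(1 + sqrt(A**2 + Z**2)) (s(Z, A) = sqrt(1 + sqrt(Z**2 + A**2)) = sqrt(1 + sqrt(A**2 + Z**2)))
(2079 + s(56, -8)) - 1592 = (2079 + sqrt(1 + sqrt((-8)**2 + 56**2))) - 1592 = (2079 + sqrt(1 + sqrt(64 + 3136))) - 1592 = (2079 + sqrt(1 + sqrt(3200))) - 1592 = (2079 + sqrt(1 + 40*sqrt(2))) - 1592 = 487 + sqrt(1 + 40*sqrt(2))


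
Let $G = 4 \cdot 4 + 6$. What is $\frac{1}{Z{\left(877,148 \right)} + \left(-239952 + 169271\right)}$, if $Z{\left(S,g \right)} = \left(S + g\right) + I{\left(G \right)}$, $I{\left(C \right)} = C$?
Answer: $- \frac{1}{69634} \approx -1.4361 \cdot 10^{-5}$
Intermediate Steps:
$G = 22$ ($G = 16 + 6 = 22$)
$Z{\left(S,g \right)} = 22 + S + g$ ($Z{\left(S,g \right)} = \left(S + g\right) + 22 = 22 + S + g$)
$\frac{1}{Z{\left(877,148 \right)} + \left(-239952 + 169271\right)} = \frac{1}{\left(22 + 877 + 148\right) + \left(-239952 + 169271\right)} = \frac{1}{1047 - 70681} = \frac{1}{-69634} = - \frac{1}{69634}$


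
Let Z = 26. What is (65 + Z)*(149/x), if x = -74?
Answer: -13559/74 ≈ -183.23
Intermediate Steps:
(65 + Z)*(149/x) = (65 + 26)*(149/(-74)) = 91*(149*(-1/74)) = 91*(-149/74) = -13559/74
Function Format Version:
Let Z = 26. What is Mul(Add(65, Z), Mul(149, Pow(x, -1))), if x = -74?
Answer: Rational(-13559, 74) ≈ -183.23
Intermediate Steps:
Mul(Add(65, Z), Mul(149, Pow(x, -1))) = Mul(Add(65, 26), Mul(149, Pow(-74, -1))) = Mul(91, Mul(149, Rational(-1, 74))) = Mul(91, Rational(-149, 74)) = Rational(-13559, 74)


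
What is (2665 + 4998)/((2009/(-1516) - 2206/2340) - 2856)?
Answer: -6796008180/2534883499 ≈ -2.6810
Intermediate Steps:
(2665 + 4998)/((2009/(-1516) - 2206/2340) - 2856) = 7663/((2009*(-1/1516) - 2206*1/2340) - 2856) = 7663/((-2009/1516 - 1103/1170) - 2856) = 7663/(-2011339/886860 - 2856) = 7663/(-2534883499/886860) = 7663*(-886860/2534883499) = -6796008180/2534883499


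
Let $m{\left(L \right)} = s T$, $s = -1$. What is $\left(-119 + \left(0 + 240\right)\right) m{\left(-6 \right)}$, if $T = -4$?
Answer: $484$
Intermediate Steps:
$m{\left(L \right)} = 4$ ($m{\left(L \right)} = \left(-1\right) \left(-4\right) = 4$)
$\left(-119 + \left(0 + 240\right)\right) m{\left(-6 \right)} = \left(-119 + \left(0 + 240\right)\right) 4 = \left(-119 + 240\right) 4 = 121 \cdot 4 = 484$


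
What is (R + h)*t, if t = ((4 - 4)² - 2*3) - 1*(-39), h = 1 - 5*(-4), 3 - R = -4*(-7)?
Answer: -132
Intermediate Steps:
R = -25 (R = 3 - (-4)*(-7) = 3 - 1*28 = 3 - 28 = -25)
h = 21 (h = 1 + 20 = 21)
t = 33 (t = (0² - 6) + 39 = (0 - 6) + 39 = -6 + 39 = 33)
(R + h)*t = (-25 + 21)*33 = -4*33 = -132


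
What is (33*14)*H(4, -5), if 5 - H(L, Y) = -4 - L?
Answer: 6006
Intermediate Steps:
H(L, Y) = 9 + L (H(L, Y) = 5 - (-4 - L) = 5 + (4 + L) = 9 + L)
(33*14)*H(4, -5) = (33*14)*(9 + 4) = 462*13 = 6006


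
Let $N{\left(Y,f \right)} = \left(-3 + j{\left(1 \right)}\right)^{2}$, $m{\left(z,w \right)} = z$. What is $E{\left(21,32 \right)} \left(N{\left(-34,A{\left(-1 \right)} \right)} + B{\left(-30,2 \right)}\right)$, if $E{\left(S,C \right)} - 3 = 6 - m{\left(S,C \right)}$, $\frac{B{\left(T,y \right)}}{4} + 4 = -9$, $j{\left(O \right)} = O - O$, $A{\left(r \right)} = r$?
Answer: $516$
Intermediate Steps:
$j{\left(O \right)} = 0$
$B{\left(T,y \right)} = -52$ ($B{\left(T,y \right)} = -16 + 4 \left(-9\right) = -16 - 36 = -52$)
$E{\left(S,C \right)} = 9 - S$ ($E{\left(S,C \right)} = 3 - \left(-6 + S\right) = 9 - S$)
$N{\left(Y,f \right)} = 9$ ($N{\left(Y,f \right)} = \left(-3 + 0\right)^{2} = \left(-3\right)^{2} = 9$)
$E{\left(21,32 \right)} \left(N{\left(-34,A{\left(-1 \right)} \right)} + B{\left(-30,2 \right)}\right) = \left(9 - 21\right) \left(9 - 52\right) = \left(9 - 21\right) \left(-43\right) = \left(-12\right) \left(-43\right) = 516$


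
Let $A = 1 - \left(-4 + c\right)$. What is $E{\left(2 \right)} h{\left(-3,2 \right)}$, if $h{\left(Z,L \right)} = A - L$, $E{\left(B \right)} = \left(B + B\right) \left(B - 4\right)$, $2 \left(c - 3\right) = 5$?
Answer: $20$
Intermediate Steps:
$c = \frac{11}{2}$ ($c = 3 + \frac{1}{2} \cdot 5 = 3 + \frac{5}{2} = \frac{11}{2} \approx 5.5$)
$E{\left(B \right)} = 2 B \left(-4 + B\right)$
$A = - \frac{1}{2}$ ($A = 1 - \left(-4 + \frac{11}{2}\right) = 1 - \frac{3}{2} = - \frac{1}{2} \approx -0.5$)
$h{\left(Z,L \right)} = - \frac{1}{2} - L$
$E{\left(2 \right)} h{\left(-3,2 \right)} = 2 \cdot 2 \left(-4 + 2\right) \left(- \frac{1}{2} - 2\right) = 2 \cdot 2 \left(-2\right) \left(- \frac{1}{2} - 2\right) = \left(-8\right) \left(- \frac{5}{2}\right) = 20$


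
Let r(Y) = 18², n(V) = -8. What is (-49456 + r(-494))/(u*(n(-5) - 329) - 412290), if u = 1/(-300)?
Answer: 14739600/123686663 ≈ 0.11917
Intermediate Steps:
r(Y) = 324
u = -1/300 ≈ -0.0033333
(-49456 + r(-494))/(u*(n(-5) - 329) - 412290) = (-49456 + 324)/(-(-8 - 329)/300 - 412290) = -49132/(-1/300*(-337) - 412290) = -49132/(337/300 - 412290) = -49132/(-123686663/300) = -49132*(-300/123686663) = 14739600/123686663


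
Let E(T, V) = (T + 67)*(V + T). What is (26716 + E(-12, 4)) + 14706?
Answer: 40982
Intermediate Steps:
E(T, V) = (67 + T)*(T + V)
(26716 + E(-12, 4)) + 14706 = (26716 + ((-12)² + 67*(-12) + 67*4 - 12*4)) + 14706 = (26716 + (144 - 804 + 268 - 48)) + 14706 = (26716 - 440) + 14706 = 26276 + 14706 = 40982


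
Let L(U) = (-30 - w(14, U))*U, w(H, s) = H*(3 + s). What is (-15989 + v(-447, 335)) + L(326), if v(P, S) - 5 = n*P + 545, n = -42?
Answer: -1508001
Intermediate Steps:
v(P, S) = 550 - 42*P (v(P, S) = 5 + (-42*P + 545) = 5 + (545 - 42*P) = 550 - 42*P)
L(U) = U*(-72 - 14*U) (L(U) = (-30 - 14*(3 + U))*U = (-30 - (42 + 14*U))*U = (-30 + (-42 - 14*U))*U = (-72 - 14*U)*U = U*(-72 - 14*U))
(-15989 + v(-447, 335)) + L(326) = (-15989 + (550 - 42*(-447))) - 2*326*(36 + 7*326) = (-15989 + (550 + 18774)) - 2*326*(36 + 2282) = (-15989 + 19324) - 2*326*2318 = 3335 - 1511336 = -1508001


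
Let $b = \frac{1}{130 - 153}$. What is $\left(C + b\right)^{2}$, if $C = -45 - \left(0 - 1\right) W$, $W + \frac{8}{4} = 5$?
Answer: $\frac{935089}{529} \approx 1767.7$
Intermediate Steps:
$W = 3$ ($W = -2 + 5 = 3$)
$C = -42$ ($C = -45 - \left(0 - 1\right) 3 = -45 - \left(-1\right) 3 = -45 - -3 = -45 + 3 = -42$)
$b = - \frac{1}{23}$ ($b = \frac{1}{-23} = - \frac{1}{23} \approx -0.043478$)
$\left(C + b\right)^{2} = \left(-42 - \frac{1}{23}\right)^{2} = \left(- \frac{967}{23}\right)^{2} = \frac{935089}{529}$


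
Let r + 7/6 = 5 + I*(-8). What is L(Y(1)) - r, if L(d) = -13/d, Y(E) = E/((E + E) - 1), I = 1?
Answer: -53/6 ≈ -8.8333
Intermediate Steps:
Y(E) = E/(-1 + 2*E) (Y(E) = E/(2*E - 1) = E/(-1 + 2*E))
r = -25/6 (r = -7/6 + (5 + 1*(-8)) = -7/6 + (5 - 8) = -7/6 - 3 = -25/6 ≈ -4.1667)
L(Y(1)) - r = -13/(1/(-1 + 2*1)) - 1*(-25/6) = -13/(1/(-1 + 2)) + 25/6 = -13/1 + 25/6 = -13*1 + 25/6 = -13 + 25/6 = -53/6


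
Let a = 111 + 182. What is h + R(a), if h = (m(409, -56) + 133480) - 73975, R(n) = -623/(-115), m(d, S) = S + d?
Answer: 6884293/115 ≈ 59863.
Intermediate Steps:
a = 293
R(n) = 623/115 (R(n) = -623*(-1/115) = 623/115)
h = 59858 (h = ((-56 + 409) + 133480) - 73975 = (353 + 133480) - 73975 = 133833 - 73975 = 59858)
h + R(a) = 59858 + 623/115 = 6884293/115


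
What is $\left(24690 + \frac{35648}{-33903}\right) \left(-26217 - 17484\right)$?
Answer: $- \frac{12193007590274}{11301} \approx -1.0789 \cdot 10^{9}$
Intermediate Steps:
$\left(24690 + \frac{35648}{-33903}\right) \left(-26217 - 17484\right) = \left(24690 + 35648 \left(- \frac{1}{33903}\right)\right) \left(-43701\right) = \left(24690 - \frac{35648}{33903}\right) \left(-43701\right) = \frac{837029422}{33903} \left(-43701\right) = - \frac{12193007590274}{11301}$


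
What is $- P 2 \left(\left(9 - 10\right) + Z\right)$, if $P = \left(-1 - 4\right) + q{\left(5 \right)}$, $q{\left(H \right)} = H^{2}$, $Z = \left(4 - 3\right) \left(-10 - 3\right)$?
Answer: $560$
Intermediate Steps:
$Z = -13$ ($Z = 1 \left(-13\right) = -13$)
$P = 20$ ($P = \left(-1 - 4\right) + 5^{2} = -5 + 25 = 20$)
$- P 2 \left(\left(9 - 10\right) + Z\right) = - 20 \cdot 2 \left(\left(9 - 10\right) - 13\right) = - 20 \cdot 2 \left(-1 - 13\right) = - 20 \cdot 2 \left(-14\right) = - 20 \left(-28\right) = \left(-1\right) \left(-560\right) = 560$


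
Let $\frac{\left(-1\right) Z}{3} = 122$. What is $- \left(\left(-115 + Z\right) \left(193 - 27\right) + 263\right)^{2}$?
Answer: $-6333453889$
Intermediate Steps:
$Z = -366$ ($Z = \left(-3\right) 122 = -366$)
$- \left(\left(-115 + Z\right) \left(193 - 27\right) + 263\right)^{2} = - \left(\left(-115 - 366\right) \left(193 - 27\right) + 263\right)^{2} = - \left(\left(-481\right) 166 + 263\right)^{2} = - \left(-79846 + 263\right)^{2} = - \left(-79583\right)^{2} = \left(-1\right) 6333453889 = -6333453889$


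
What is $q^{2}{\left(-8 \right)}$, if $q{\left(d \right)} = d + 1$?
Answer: $49$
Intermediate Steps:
$q{\left(d \right)} = 1 + d$
$q^{2}{\left(-8 \right)} = \left(1 - 8\right)^{2} = \left(-7\right)^{2} = 49$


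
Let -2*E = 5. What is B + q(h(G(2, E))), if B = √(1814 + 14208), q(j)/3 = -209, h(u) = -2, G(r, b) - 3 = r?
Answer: -627 + √16022 ≈ -500.42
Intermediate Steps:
E = -5/2 (E = -½*5 = -5/2 ≈ -2.5000)
G(r, b) = 3 + r
q(j) = -627 (q(j) = 3*(-209) = -627)
B = √16022 ≈ 126.58
B + q(h(G(2, E))) = √16022 - 627 = -627 + √16022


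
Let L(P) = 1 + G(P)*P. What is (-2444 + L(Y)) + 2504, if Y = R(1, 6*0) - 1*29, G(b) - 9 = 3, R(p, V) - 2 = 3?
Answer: -227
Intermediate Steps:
R(p, V) = 5 (R(p, V) = 2 + 3 = 5)
G(b) = 12 (G(b) = 9 + 3 = 12)
Y = -24 (Y = 5 - 1*29 = 5 - 29 = -24)
L(P) = 1 + 12*P
(-2444 + L(Y)) + 2504 = (-2444 + (1 + 12*(-24))) + 2504 = (-2444 + (1 - 288)) + 2504 = (-2444 - 287) + 2504 = -2731 + 2504 = -227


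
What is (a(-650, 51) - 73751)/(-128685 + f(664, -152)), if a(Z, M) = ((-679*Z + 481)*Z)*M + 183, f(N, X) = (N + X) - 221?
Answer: 7323385609/64197 ≈ 1.1408e+5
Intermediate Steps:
f(N, X) = -221 + N + X
a(Z, M) = 183 + M*Z*(481 - 679*Z) (a(Z, M) = ((481 - 679*Z)*Z)*M + 183 = (Z*(481 - 679*Z))*M + 183 = M*Z*(481 - 679*Z) + 183 = 183 + M*Z*(481 - 679*Z))
(a(-650, 51) - 73751)/(-128685 + f(664, -152)) = ((183 - 679*51*(-650)**2 + 481*51*(-650)) - 73751)/(-128685 + (-221 + 664 - 152)) = ((183 - 679*51*422500 - 15945150) - 73751)/(-128685 + 291) = ((183 - 14630752500 - 15945150) - 73751)/(-128394) = (-14646697467 - 73751)*(-1/128394) = -14646771218*(-1/128394) = 7323385609/64197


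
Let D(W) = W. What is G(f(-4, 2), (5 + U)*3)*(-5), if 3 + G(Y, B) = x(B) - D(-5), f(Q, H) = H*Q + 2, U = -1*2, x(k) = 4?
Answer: -30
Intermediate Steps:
U = -2
f(Q, H) = 2 + H*Q
G(Y, B) = 6 (G(Y, B) = -3 + (4 - 1*(-5)) = -3 + (4 + 5) = -3 + 9 = 6)
G(f(-4, 2), (5 + U)*3)*(-5) = 6*(-5) = -30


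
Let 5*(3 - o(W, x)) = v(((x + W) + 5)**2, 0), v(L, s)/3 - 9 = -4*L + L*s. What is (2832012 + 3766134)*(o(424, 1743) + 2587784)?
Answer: 458900500055736/5 ≈ 9.1780e+13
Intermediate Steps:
v(L, s) = 27 - 12*L + 3*L*s (v(L, s) = 27 + 3*(-4*L + L*s) = 27 + (-12*L + 3*L*s) = 27 - 12*L + 3*L*s)
o(W, x) = -12/5 + 12*(5 + W + x)**2/5 (o(W, x) = 3 - (27 - 12*((x + W) + 5)**2 + 3*((x + W) + 5)**2*0)/5 = 3 - (27 - 12*((W + x) + 5)**2 + 3*((W + x) + 5)**2*0)/5 = 3 - (27 - 12*(5 + W + x)**2 + 3*(5 + W + x)**2*0)/5 = 3 - (27 - 12*(5 + W + x)**2 + 0)/5 = 3 - (27 - 12*(5 + W + x)**2)/5 = 3 + (-27/5 + 12*(5 + W + x)**2/5) = -12/5 + 12*(5 + W + x)**2/5)
(2832012 + 3766134)*(o(424, 1743) + 2587784) = (2832012 + 3766134)*((-12/5 + 12*(5 + 424 + 1743)**2/5) + 2587784) = 6598146*((-12/5 + (12/5)*2172**2) + 2587784) = 6598146*((-12/5 + (12/5)*4717584) + 2587784) = 6598146*((-12/5 + 56611008/5) + 2587784) = 6598146*(56610996/5 + 2587784) = 6598146*(69549916/5) = 458900500055736/5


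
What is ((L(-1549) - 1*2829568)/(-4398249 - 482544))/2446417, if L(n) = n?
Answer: 2831117/11940454968681 ≈ 2.3710e-7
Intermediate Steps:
((L(-1549) - 1*2829568)/(-4398249 - 482544))/2446417 = ((-1549 - 1*2829568)/(-4398249 - 482544))/2446417 = ((-1549 - 2829568)/(-4880793))*(1/2446417) = -2831117*(-1/4880793)*(1/2446417) = (2831117/4880793)*(1/2446417) = 2831117/11940454968681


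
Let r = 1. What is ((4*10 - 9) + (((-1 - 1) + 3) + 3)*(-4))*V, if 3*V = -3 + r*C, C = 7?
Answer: 20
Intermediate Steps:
V = 4/3 (V = (-3 + 1*7)/3 = (-3 + 7)/3 = (⅓)*4 = 4/3 ≈ 1.3333)
((4*10 - 9) + (((-1 - 1) + 3) + 3)*(-4))*V = ((4*10 - 9) + (((-1 - 1) + 3) + 3)*(-4))*(4/3) = ((40 - 9) + ((-2 + 3) + 3)*(-4))*(4/3) = (31 + (1 + 3)*(-4))*(4/3) = (31 + 4*(-4))*(4/3) = (31 - 16)*(4/3) = 15*(4/3) = 20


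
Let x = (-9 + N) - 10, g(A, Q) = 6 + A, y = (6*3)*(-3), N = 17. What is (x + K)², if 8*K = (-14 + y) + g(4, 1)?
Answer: 1369/16 ≈ 85.563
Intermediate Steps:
y = -54 (y = 18*(-3) = -54)
x = -2 (x = (-9 + 17) - 10 = 8 - 10 = -2)
K = -29/4 (K = ((-14 - 54) + (6 + 4))/8 = (-68 + 10)/8 = (⅛)*(-58) = -29/4 ≈ -7.2500)
(x + K)² = (-2 - 29/4)² = (-37/4)² = 1369/16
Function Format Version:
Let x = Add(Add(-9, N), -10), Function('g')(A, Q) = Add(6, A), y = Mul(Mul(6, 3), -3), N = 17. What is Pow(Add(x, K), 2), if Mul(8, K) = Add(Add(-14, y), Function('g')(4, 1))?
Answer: Rational(1369, 16) ≈ 85.563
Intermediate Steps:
y = -54 (y = Mul(18, -3) = -54)
x = -2 (x = Add(Add(-9, 17), -10) = Add(8, -10) = -2)
K = Rational(-29, 4) (K = Mul(Rational(1, 8), Add(Add(-14, -54), Add(6, 4))) = Mul(Rational(1, 8), Add(-68, 10)) = Mul(Rational(1, 8), -58) = Rational(-29, 4) ≈ -7.2500)
Pow(Add(x, K), 2) = Pow(Add(-2, Rational(-29, 4)), 2) = Pow(Rational(-37, 4), 2) = Rational(1369, 16)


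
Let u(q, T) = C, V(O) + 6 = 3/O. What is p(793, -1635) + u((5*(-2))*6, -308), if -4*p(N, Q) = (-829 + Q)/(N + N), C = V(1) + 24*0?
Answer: -2071/793 ≈ -2.6116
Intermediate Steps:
V(O) = -6 + 3/O
C = -3 (C = (-6 + 3/1) + 24*0 = (-6 + 3*1) + 0 = (-6 + 3) + 0 = -3 + 0 = -3)
p(N, Q) = -(-829 + Q)/(8*N) (p(N, Q) = -(-829 + Q)/(4*(N + N)) = -(-829 + Q)/(4*(2*N)) = -(-829 + Q)*1/(2*N)/4 = -(-829 + Q)/(8*N))
u(q, T) = -3
p(793, -1635) + u((5*(-2))*6, -308) = (⅛)*(829 - 1*(-1635))/793 - 3 = (⅛)*(1/793)*(829 + 1635) - 3 = (⅛)*(1/793)*2464 - 3 = 308/793 - 3 = -2071/793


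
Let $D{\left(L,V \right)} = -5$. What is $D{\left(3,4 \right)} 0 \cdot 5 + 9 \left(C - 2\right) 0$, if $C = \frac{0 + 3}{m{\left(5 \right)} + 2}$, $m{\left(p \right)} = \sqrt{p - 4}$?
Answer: $0$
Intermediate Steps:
$m{\left(p \right)} = \sqrt{-4 + p}$
$C = 1$ ($C = \frac{0 + 3}{\sqrt{-4 + 5} + 2} = \frac{3}{\sqrt{1} + 2} = \frac{3}{1 + 2} = \frac{3}{3} = 3 \cdot \frac{1}{3} = 1$)
$D{\left(3,4 \right)} 0 \cdot 5 + 9 \left(C - 2\right) 0 = \left(-5\right) 0 \cdot 5 + 9 \left(1 - 2\right) 0 = 0 \cdot 5 + 9 \left(\left(-1\right) 0\right) = 0 + 9 \cdot 0 = 0 + 0 = 0$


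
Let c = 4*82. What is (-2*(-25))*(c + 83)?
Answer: 20550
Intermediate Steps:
c = 328
(-2*(-25))*(c + 83) = (-2*(-25))*(328 + 83) = 50*411 = 20550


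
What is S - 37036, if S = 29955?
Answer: -7081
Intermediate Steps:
S - 37036 = 29955 - 37036 = -7081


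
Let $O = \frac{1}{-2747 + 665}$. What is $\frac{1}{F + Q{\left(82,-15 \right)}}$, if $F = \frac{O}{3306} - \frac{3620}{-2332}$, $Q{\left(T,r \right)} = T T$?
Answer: $\frac{4012842636}{26988583082141} \approx 0.00014869$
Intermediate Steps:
$O = - \frac{1}{2082}$ ($O = \frac{1}{-2082} = - \frac{1}{2082} \approx -0.00048031$)
$Q{\left(T,r \right)} = T^{2}$
$F = \frac{6229197677}{4012842636}$ ($F = - \frac{1}{2082 \cdot 3306} - \frac{3620}{-2332} = \left(- \frac{1}{2082}\right) \frac{1}{3306} - - \frac{905}{583} = - \frac{1}{6883092} + \frac{905}{583} = \frac{6229197677}{4012842636} \approx 1.5523$)
$\frac{1}{F + Q{\left(82,-15 \right)}} = \frac{1}{\frac{6229197677}{4012842636} + 82^{2}} = \frac{1}{\frac{6229197677}{4012842636} + 6724} = \frac{1}{\frac{26988583082141}{4012842636}} = \frac{4012842636}{26988583082141}$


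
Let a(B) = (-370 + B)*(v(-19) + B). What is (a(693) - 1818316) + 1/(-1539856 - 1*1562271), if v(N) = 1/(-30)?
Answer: -148389106564421/93063810 ≈ -1.5945e+6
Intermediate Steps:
v(N) = -1/30
a(B) = (-370 + B)*(-1/30 + B)
(a(693) - 1818316) + 1/(-1539856 - 1*1562271) = ((37/3 + 693² - 11101/30*693) - 1818316) + 1/(-1539856 - 1*1562271) = ((37/3 + 480249 - 2564331/10) - 1818316) + 1/(-1539856 - 1562271) = (6714847/30 - 1818316) + 1/(-3102127) = -47834633/30 - 1/3102127 = -148389106564421/93063810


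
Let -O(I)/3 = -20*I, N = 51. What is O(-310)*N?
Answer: -948600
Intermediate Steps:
O(I) = 60*I (O(I) = -(-60)*I = 60*I)
O(-310)*N = (60*(-310))*51 = -18600*51 = -948600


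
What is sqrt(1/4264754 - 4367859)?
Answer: I*sqrt(79443172814627670490)/4264754 ≈ 2089.9*I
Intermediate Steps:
sqrt(1/4264754 - 4367859) = sqrt(-18627844141685/4264754) = I*sqrt(79443172814627670490)/4264754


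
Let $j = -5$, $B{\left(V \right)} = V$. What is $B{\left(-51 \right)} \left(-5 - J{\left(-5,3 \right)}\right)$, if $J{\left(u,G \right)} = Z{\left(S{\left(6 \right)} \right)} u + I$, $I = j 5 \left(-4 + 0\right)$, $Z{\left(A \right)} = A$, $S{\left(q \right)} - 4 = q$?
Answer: $2805$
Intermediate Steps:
$S{\left(q \right)} = 4 + q$
$I = 100$ ($I = \left(-5\right) 5 \left(-4 + 0\right) = \left(-25\right) \left(-4\right) = 100$)
$J{\left(u,G \right)} = 100 + 10 u$ ($J{\left(u,G \right)} = \left(4 + 6\right) u + 100 = 10 u + 100 = 100 + 10 u$)
$B{\left(-51 \right)} \left(-5 - J{\left(-5,3 \right)}\right) = - 51 \left(-5 - \left(100 + 10 \left(-5\right)\right)\right) = - 51 \left(-5 - \left(100 - 50\right)\right) = - 51 \left(-5 - 50\right) = \left(-51\right) \left(-55\right) = 2805$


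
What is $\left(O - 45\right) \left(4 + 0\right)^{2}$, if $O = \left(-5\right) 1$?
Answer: $-800$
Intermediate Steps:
$O = -5$
$\left(O - 45\right) \left(4 + 0\right)^{2} = \left(-5 - 45\right) \left(4 + 0\right)^{2} = - 50 \cdot 4^{2} = \left(-50\right) 16 = -800$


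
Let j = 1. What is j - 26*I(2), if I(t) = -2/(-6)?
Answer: -23/3 ≈ -7.6667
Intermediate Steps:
I(t) = ⅓ (I(t) = -2*(-⅙) = ⅓)
j - 26*I(2) = 1 - 26*⅓ = 1 - 26/3 = -23/3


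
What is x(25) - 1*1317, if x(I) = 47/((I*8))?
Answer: -263353/200 ≈ -1316.8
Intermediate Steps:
x(I) = 47/(8*I) (x(I) = 47/((8*I)) = 47*(1/(8*I)) = 47/(8*I))
x(25) - 1*1317 = (47/8)/25 - 1*1317 = (47/8)*(1/25) - 1317 = 47/200 - 1317 = -263353/200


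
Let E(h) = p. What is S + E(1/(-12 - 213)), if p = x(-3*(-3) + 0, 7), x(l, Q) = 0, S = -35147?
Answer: -35147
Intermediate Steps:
p = 0
E(h) = 0
S + E(1/(-12 - 213)) = -35147 + 0 = -35147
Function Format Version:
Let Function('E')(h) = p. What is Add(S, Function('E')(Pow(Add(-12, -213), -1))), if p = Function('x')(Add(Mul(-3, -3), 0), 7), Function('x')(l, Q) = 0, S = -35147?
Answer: -35147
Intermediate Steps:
p = 0
Function('E')(h) = 0
Add(S, Function('E')(Pow(Add(-12, -213), -1))) = Add(-35147, 0) = -35147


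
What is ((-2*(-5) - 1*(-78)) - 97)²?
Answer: 81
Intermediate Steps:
((-2*(-5) - 1*(-78)) - 97)² = ((10 + 78) - 97)² = (88 - 97)² = (-9)² = 81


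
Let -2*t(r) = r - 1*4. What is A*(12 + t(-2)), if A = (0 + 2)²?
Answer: 60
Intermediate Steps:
t(r) = 2 - r/2 (t(r) = -(r - 1*4)/2 = -(r - 4)/2 = -(-4 + r)/2 = 2 - r/2)
A = 4 (A = 2² = 4)
A*(12 + t(-2)) = 4*(12 + (2 - ½*(-2))) = 4*(12 + (2 + 1)) = 4*(12 + 3) = 4*15 = 60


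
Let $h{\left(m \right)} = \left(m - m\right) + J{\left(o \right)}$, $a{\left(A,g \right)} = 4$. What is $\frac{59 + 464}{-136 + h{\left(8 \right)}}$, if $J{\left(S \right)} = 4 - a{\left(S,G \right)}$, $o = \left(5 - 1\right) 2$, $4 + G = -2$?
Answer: $- \frac{523}{136} \approx -3.8456$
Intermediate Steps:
$G = -6$ ($G = -4 - 2 = -6$)
$o = 8$ ($o = 4 \cdot 2 = 8$)
$J{\left(S \right)} = 0$ ($J{\left(S \right)} = 4 - 4 = 0$)
$h{\left(m \right)} = 0$ ($h{\left(m \right)} = \left(m - m\right) + 0 = 0 + 0 = 0$)
$\frac{59 + 464}{-136 + h{\left(8 \right)}} = \frac{59 + 464}{-136 + 0} = \frac{523}{-136} = 523 \left(- \frac{1}{136}\right) = - \frac{523}{136}$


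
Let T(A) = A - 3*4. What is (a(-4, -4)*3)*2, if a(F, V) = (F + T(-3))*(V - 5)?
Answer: 1026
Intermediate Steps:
T(A) = -12 + A (T(A) = A - 12 = -12 + A)
a(F, V) = (-15 + F)*(-5 + V) (a(F, V) = (F + (-12 - 3))*(V - 5) = (F - 15)*(-5 + V) = (-15 + F)*(-5 + V))
(a(-4, -4)*3)*2 = ((75 - 15*(-4) - 5*(-4) - 4*(-4))*3)*2 = ((75 + 60 + 20 + 16)*3)*2 = (171*3)*2 = 513*2 = 1026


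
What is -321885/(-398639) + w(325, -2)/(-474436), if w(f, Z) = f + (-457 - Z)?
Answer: 76382827465/94564346302 ≈ 0.80773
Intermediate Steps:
w(f, Z) = -457 + f - Z
-321885/(-398639) + w(325, -2)/(-474436) = -321885/(-398639) + (-457 + 325 - 1*(-2))/(-474436) = -321885*(-1/398639) + (-457 + 325 + 2)*(-1/474436) = 321885/398639 - 130*(-1/474436) = 321885/398639 + 65/237218 = 76382827465/94564346302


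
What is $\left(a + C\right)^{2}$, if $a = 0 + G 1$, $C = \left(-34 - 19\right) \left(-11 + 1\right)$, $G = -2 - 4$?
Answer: $274576$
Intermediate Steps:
$G = -6$
$C = 530$ ($C = \left(-53\right) \left(-10\right) = 530$)
$a = -6$ ($a = 0 - 6 = -6$)
$\left(a + C\right)^{2} = \left(-6 + 530\right)^{2} = 524^{2} = 274576$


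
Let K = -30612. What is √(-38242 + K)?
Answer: I*√68854 ≈ 262.4*I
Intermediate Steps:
√(-38242 + K) = √(-38242 - 30612) = √(-68854) = I*√68854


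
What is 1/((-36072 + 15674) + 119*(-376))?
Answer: -1/65142 ≈ -1.5351e-5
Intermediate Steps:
1/((-36072 + 15674) + 119*(-376)) = 1/(-20398 - 44744) = 1/(-65142) = -1/65142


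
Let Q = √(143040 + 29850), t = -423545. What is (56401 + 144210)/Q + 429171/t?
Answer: -14799/14605 + 200611*√19210/57630 ≈ 481.46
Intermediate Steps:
Q = 3*√19210 (Q = √172890 = 3*√19210 ≈ 415.80)
(56401 + 144210)/Q + 429171/t = (56401 + 144210)/((3*√19210)) + 429171/(-423545) = 200611*(√19210/57630) + 429171*(-1/423545) = 200611*√19210/57630 - 14799/14605 = -14799/14605 + 200611*√19210/57630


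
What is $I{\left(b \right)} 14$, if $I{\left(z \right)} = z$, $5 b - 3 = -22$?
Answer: $- \frac{266}{5} \approx -53.2$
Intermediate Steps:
$b = - \frac{19}{5}$ ($b = \frac{3}{5} + \frac{1}{5} \left(-22\right) = \frac{3}{5} - \frac{22}{5} = - \frac{19}{5} \approx -3.8$)
$I{\left(b \right)} 14 = \left(- \frac{19}{5}\right) 14 = - \frac{266}{5}$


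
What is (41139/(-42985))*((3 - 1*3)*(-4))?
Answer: 0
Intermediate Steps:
(41139/(-42985))*((3 - 1*3)*(-4)) = (41139*(-1/42985))*((3 - 3)*(-4)) = -0*(-4) = -41139/42985*0 = 0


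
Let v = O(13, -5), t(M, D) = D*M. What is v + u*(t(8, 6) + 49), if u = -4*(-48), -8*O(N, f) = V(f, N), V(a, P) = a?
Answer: 148997/8 ≈ 18625.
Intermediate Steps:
O(N, f) = -f/8
v = 5/8 (v = -⅛*(-5) = 5/8 ≈ 0.62500)
u = 192
v + u*(t(8, 6) + 49) = 5/8 + 192*(6*8 + 49) = 5/8 + 192*(48 + 49) = 5/8 + 192*97 = 5/8 + 18624 = 148997/8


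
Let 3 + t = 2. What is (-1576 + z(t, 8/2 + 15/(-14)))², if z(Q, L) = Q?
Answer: 2486929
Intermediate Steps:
t = -1 (t = -3 + 2 = -1)
(-1576 + z(t, 8/2 + 15/(-14)))² = (-1576 - 1)² = (-1577)² = 2486929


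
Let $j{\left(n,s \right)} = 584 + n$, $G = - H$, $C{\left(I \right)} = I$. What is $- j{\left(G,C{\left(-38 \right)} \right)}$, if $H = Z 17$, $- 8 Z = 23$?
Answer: $- \frac{5063}{8} \approx -632.88$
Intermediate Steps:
$Z = - \frac{23}{8}$ ($Z = \left(- \frac{1}{8}\right) 23 = - \frac{23}{8} \approx -2.875$)
$H = - \frac{391}{8}$ ($H = \left(- \frac{23}{8}\right) 17 = - \frac{391}{8} \approx -48.875$)
$G = \frac{391}{8}$ ($G = \left(-1\right) \left(- \frac{391}{8}\right) = \frac{391}{8} \approx 48.875$)
$- j{\left(G,C{\left(-38 \right)} \right)} = - (584 + \frac{391}{8}) = \left(-1\right) \frac{5063}{8} = - \frac{5063}{8}$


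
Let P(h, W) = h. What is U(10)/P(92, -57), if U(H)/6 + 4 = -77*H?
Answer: -1161/23 ≈ -50.478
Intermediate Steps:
U(H) = -24 - 462*H (U(H) = -24 + 6*(-77*H) = -24 - 462*H)
U(10)/P(92, -57) = (-24 - 462*10)/92 = (-24 - 4620)*(1/92) = -4644*1/92 = -1161/23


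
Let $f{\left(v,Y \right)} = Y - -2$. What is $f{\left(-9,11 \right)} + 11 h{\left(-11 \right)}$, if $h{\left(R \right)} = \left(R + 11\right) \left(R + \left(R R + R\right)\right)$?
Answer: $13$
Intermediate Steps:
$f{\left(v,Y \right)} = 2 + Y$ ($f{\left(v,Y \right)} = Y + 2 = 2 + Y$)
$h{\left(R \right)} = \left(11 + R\right) \left(R^{2} + 2 R\right)$ ($h{\left(R \right)} = \left(11 + R\right) \left(R + \left(R^{2} + R\right)\right) = \left(11 + R\right) \left(R + \left(R + R^{2}\right)\right) = \left(11 + R\right) \left(R^{2} + 2 R\right)$)
$f{\left(-9,11 \right)} + 11 h{\left(-11 \right)} = \left(2 + 11\right) + 11 \left(- 11 \left(22 + \left(-11\right)^{2} + 13 \left(-11\right)\right)\right) = 13 + 11 \left(- 11 \left(22 + 121 - 143\right)\right) = 13 + 11 \left(\left(-11\right) 0\right) = 13 + 11 \cdot 0 = 13 + 0 = 13$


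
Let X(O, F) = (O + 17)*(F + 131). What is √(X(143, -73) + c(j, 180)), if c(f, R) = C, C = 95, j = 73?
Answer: 25*√15 ≈ 96.825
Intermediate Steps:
X(O, F) = (17 + O)*(131 + F)
c(f, R) = 95
√(X(143, -73) + c(j, 180)) = √((2227 + 17*(-73) + 131*143 - 73*143) + 95) = √((2227 - 1241 + 18733 - 10439) + 95) = √(9280 + 95) = √9375 = 25*√15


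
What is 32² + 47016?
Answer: 48040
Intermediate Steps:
32² + 47016 = 1024 + 47016 = 48040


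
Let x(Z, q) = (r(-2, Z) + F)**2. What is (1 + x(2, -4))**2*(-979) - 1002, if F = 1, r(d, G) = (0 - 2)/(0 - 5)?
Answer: -5987254/625 ≈ -9579.6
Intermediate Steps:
r(d, G) = 2/5 (r(d, G) = -2/(-5) = -2*(-1/5) = 2/5)
x(Z, q) = 49/25 (x(Z, q) = (2/5 + 1)**2 = (7/5)**2 = 49/25)
(1 + x(2, -4))**2*(-979) - 1002 = (1 + 49/25)**2*(-979) - 1002 = (74/25)**2*(-979) - 1002 = (5476/625)*(-979) - 1002 = -5361004/625 - 1002 = -5987254/625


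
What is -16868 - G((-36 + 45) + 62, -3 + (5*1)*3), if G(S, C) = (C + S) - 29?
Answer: -16922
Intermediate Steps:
G(S, C) = -29 + C + S
-16868 - G((-36 + 45) + 62, -3 + (5*1)*3) = -16868 - (-29 + (-3 + (5*1)*3) + ((-36 + 45) + 62)) = -16868 - (-29 + (-3 + 5*3) + (9 + 62)) = -16868 - (-29 + (-3 + 15) + 71) = -16868 - (-29 + 12 + 71) = -16868 - 1*54 = -16868 - 54 = -16922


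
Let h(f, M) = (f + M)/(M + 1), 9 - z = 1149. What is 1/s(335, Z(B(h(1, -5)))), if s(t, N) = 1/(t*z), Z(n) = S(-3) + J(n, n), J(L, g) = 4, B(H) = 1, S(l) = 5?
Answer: -381900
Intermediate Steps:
z = -1140 (z = 9 - 1*1149 = 9 - 1149 = -1140)
h(f, M) = (M + f)/(1 + M)
Z(n) = 9 (Z(n) = 5 + 4 = 9)
s(t, N) = -1/(1140*t) (s(t, N) = 1/(t*(-1140)) = -1/1140/t = -1/(1140*t))
1/s(335, Z(B(h(1, -5)))) = 1/(-1/1140/335) = 1/(-1/1140*1/335) = 1/(-1/381900) = -381900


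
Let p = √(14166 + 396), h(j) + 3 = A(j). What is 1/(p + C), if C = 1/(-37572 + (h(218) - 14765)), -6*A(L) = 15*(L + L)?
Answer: 53430/41571086473799 + 8564294700*√1618/41571086473799 ≈ 0.0082868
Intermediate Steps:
A(L) = -5*L (A(L) = -5*(L + L)/2 = -5*2*L/2 = -5*L)
h(j) = -3 - 5*j
p = 3*√1618 (p = √14562 = 3*√1618 ≈ 120.67)
C = -1/53430 (C = 1/(-37572 + ((-3 - 5*218) - 14765)) = 1/(-37572 + ((-3 - 1090) - 14765)) = 1/(-37572 + (-1093 - 14765)) = 1/(-37572 - 15858) = 1/(-53430) = -1/53430 ≈ -1.8716e-5)
1/(p + C) = 1/(3*√1618 - 1/53430) = 1/(-1/53430 + 3*√1618)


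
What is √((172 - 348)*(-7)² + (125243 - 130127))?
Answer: 2*I*√3377 ≈ 116.22*I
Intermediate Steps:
√((172 - 348)*(-7)² + (125243 - 130127)) = √(-176*49 - 4884) = √(-8624 - 4884) = √(-13508) = 2*I*√3377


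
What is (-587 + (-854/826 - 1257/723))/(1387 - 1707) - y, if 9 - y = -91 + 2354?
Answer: 2052853259/910016 ≈ 2255.8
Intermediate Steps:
y = -2254 (y = 9 - (-91 + 2354) = 9 - 1*2263 = 9 - 2263 = -2254)
(-587 + (-854/826 - 1257/723))/(1387 - 1707) - y = (-587 + (-854/826 - 1257/723))/(1387 - 1707) - 1*(-2254) = (-587 + (-854*1/826 - 1257*1/723))/(-320) + 2254 = (-587 + (-61/59 - 419/241))*(-1/320) + 2254 = (-587 - 39422/14219)*(-1/320) + 2254 = -8385975/14219*(-1/320) + 2254 = 1677195/910016 + 2254 = 2052853259/910016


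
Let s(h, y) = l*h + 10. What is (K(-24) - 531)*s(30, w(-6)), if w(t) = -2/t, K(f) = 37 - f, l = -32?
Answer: 446500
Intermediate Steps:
s(h, y) = 10 - 32*h (s(h, y) = -32*h + 10 = 10 - 32*h)
(K(-24) - 531)*s(30, w(-6)) = ((37 - 1*(-24)) - 531)*(10 - 32*30) = ((37 + 24) - 531)*(10 - 960) = (61 - 531)*(-950) = -470*(-950) = 446500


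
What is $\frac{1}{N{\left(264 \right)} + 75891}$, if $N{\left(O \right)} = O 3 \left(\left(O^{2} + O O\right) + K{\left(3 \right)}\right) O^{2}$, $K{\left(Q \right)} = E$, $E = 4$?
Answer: $\frac{1}{7694552219763} \approx 1.2996 \cdot 10^{-13}$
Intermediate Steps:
$K{\left(Q \right)} = 4$
$N{\left(O \right)} = 3 O^{3} \left(4 + 2 O^{2}\right)$ ($N{\left(O \right)} = O 3 \left(\left(O^{2} + O O\right) + 4\right) O^{2} = 3 O \left(\left(O^{2} + O^{2}\right) + 4\right) O^{2} = 3 O \left(2 O^{2} + 4\right) O^{2} = 3 O \left(4 + 2 O^{2}\right) O^{2} = 3 O^{3} \left(4 + 2 O^{2}\right)$)
$\frac{1}{N{\left(264 \right)} + 75891} = \frac{1}{6 \cdot 264^{3} \left(2 + 264^{2}\right) + 75891} = \frac{1}{6 \cdot 18399744 \left(2 + 69696\right) + 75891} = \frac{1}{6 \cdot 18399744 \cdot 69698 + 75891} = \frac{1}{7694552143872 + 75891} = \frac{1}{7694552219763}$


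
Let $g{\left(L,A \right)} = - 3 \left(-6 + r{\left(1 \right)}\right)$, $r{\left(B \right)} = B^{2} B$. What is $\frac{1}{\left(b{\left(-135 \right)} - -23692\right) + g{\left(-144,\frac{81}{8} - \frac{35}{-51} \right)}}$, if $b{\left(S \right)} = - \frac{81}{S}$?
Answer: $\frac{5}{118538} \approx 4.2181 \cdot 10^{-5}$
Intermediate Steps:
$r{\left(B \right)} = B^{3}$
$g{\left(L,A \right)} = 15$ ($g{\left(L,A \right)} = - 3 \left(-6 + 1^{3}\right) = - 3 \left(-6 + 1\right) = \left(-3\right) \left(-5\right) = 15$)
$\frac{1}{\left(b{\left(-135 \right)} - -23692\right) + g{\left(-144,\frac{81}{8} - \frac{35}{-51} \right)}} = \frac{1}{\left(- \frac{81}{-135} - -23692\right) + 15} = \frac{1}{\left(\left(-81\right) \left(- \frac{1}{135}\right) + 23692\right) + 15} = \frac{1}{\left(\frac{3}{5} + 23692\right) + 15} = \frac{1}{\frac{118463}{5} + 15} = \frac{1}{\frac{118538}{5}} = \frac{5}{118538}$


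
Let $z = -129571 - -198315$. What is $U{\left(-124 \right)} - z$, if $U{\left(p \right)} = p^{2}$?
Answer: $-53368$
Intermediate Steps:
$z = 68744$ ($z = -129571 + 198315 = 68744$)
$U{\left(-124 \right)} - z = \left(-124\right)^{2} - 68744 = 15376 - 68744 = -53368$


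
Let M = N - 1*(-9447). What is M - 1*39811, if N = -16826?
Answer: -47190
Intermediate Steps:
M = -7379 (M = -16826 - 1*(-9447) = -16826 + 9447 = -7379)
M - 1*39811 = -7379 - 1*39811 = -7379 - 39811 = -47190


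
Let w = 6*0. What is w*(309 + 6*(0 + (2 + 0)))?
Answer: 0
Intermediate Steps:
w = 0
w*(309 + 6*(0 + (2 + 0))) = 0*(309 + 6*(0 + (2 + 0))) = 0*(309 + 6*(0 + 2)) = 0*(309 + 6*2) = 0*(309 + 12) = 0*321 = 0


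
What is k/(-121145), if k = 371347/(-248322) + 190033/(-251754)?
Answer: 3907707424/210375213877285 ≈ 1.8575e-5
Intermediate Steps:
k = -3907707424/1736557133 (k = 371347*(-1/248322) + 190033*(-1/251754) = -371347/248322 - 190033/251754 = -3907707424/1736557133 ≈ -2.2503)
k/(-121145) = -3907707424/1736557133/(-121145) = -3907707424/1736557133*(-1/121145) = 3907707424/210375213877285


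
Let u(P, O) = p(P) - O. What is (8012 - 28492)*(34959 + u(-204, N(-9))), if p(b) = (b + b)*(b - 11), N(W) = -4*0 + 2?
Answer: -2512424960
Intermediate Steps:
N(W) = 2 (N(W) = 0 + 2 = 2)
p(b) = 2*b*(-11 + b) (p(b) = (2*b)*(-11 + b) = 2*b*(-11 + b))
u(P, O) = -O + 2*P*(-11 + P) (u(P, O) = 2*P*(-11 + P) - O = -O + 2*P*(-11 + P))
(8012 - 28492)*(34959 + u(-204, N(-9))) = (8012 - 28492)*(34959 + (-1*2 + 2*(-204)*(-11 - 204))) = -20480*(34959 + (-2 + 2*(-204)*(-215))) = -20480*(34959 + (-2 + 87720)) = -20480*(34959 + 87718) = -20480*122677 = -2512424960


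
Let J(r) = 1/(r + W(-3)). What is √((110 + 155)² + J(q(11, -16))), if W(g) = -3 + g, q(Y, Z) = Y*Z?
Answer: √2326132718/182 ≈ 265.00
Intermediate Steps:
J(r) = 1/(-6 + r) (J(r) = 1/(r + (-3 - 3)) = 1/(r - 6) = 1/(-6 + r))
√((110 + 155)² + J(q(11, -16))) = √((110 + 155)² + 1/(-6 + 11*(-16))) = √(265² + 1/(-6 - 176)) = √(70225 + 1/(-182)) = √(70225 - 1/182) = √(12780949/182) = √2326132718/182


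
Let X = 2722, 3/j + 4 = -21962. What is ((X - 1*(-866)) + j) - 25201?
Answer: -158250387/7322 ≈ -21613.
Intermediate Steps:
j = -1/7322 (j = 3/(-4 - 21962) = 3/(-21966) = 3*(-1/21966) = -1/7322 ≈ -0.00013657)
((X - 1*(-866)) + j) - 25201 = ((2722 - 1*(-866)) - 1/7322) - 25201 = ((2722 + 866) - 1/7322) - 25201 = (3588 - 1/7322) - 25201 = 26271335/7322 - 25201 = -158250387/7322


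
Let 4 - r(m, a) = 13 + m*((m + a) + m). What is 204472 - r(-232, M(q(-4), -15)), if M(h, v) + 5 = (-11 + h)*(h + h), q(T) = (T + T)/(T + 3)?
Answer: 324425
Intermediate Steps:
q(T) = 2*T/(3 + T) (q(T) = (2*T)/(3 + T) = 2*T/(3 + T))
M(h, v) = -5 + 2*h*(-11 + h) (M(h, v) = -5 + (-11 + h)*(h + h) = -5 + (-11 + h)*(2*h) = -5 + 2*h*(-11 + h))
r(m, a) = -9 - m*(a + 2*m) (r(m, a) = 4 - (13 + m*((m + a) + m)) = 4 - (13 + m*((a + m) + m)) = 4 - (13 + m*(a + 2*m)) = 4 + (-13 - m*(a + 2*m)) = -9 - m*(a + 2*m))
204472 - r(-232, M(q(-4), -15)) = 204472 - (-9 - 2*(-232)² - 1*(-5 - 44*(-4)/(3 - 4) + 2*(2*(-4)/(3 - 4))²)*(-232)) = 204472 - (-9 - 2*53824 - 1*(-5 - 44*(-4)/(-1) + 2*(2*(-4)/(-1))²)*(-232)) = 204472 - (-9 - 107648 - 1*(-5 - 44*(-4)*(-1) + 2*(2*(-4)*(-1))²)*(-232)) = 204472 - (-9 - 107648 - 1*(-5 - 22*8 + 2*8²)*(-232)) = 204472 - (-9 - 107648 - 1*(-5 - 176 + 2*64)*(-232)) = 204472 - (-9 - 107648 - 1*(-5 - 176 + 128)*(-232)) = 204472 - (-9 - 107648 - 1*(-53)*(-232)) = 204472 - (-9 - 107648 - 12296) = 204472 - 1*(-119953) = 204472 + 119953 = 324425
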